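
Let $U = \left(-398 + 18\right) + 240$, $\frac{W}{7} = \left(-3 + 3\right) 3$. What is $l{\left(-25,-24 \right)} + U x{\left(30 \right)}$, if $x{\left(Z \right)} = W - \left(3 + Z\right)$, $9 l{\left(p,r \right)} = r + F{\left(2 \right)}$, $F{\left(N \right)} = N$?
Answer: $\frac{41558}{9} \approx 4617.6$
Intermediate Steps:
$W = 0$ ($W = 7 \left(-3 + 3\right) 3 = 7 \cdot 0 \cdot 3 = 7 \cdot 0 = 0$)
$l{\left(p,r \right)} = \frac{2}{9} + \frac{r}{9}$ ($l{\left(p,r \right)} = \frac{r + 2}{9} = \frac{2 + r}{9} = \frac{2}{9} + \frac{r}{9}$)
$x{\left(Z \right)} = -3 - Z$ ($x{\left(Z \right)} = 0 - \left(3 + Z\right) = -3 - Z$)
$U = -140$ ($U = -380 + 240 = -140$)
$l{\left(-25,-24 \right)} + U x{\left(30 \right)} = \left(\frac{2}{9} + \frac{1}{9} \left(-24\right)\right) - 140 \left(-3 - 30\right) = \left(\frac{2}{9} - \frac{8}{3}\right) - 140 \left(-3 - 30\right) = - \frac{22}{9} - -4620 = - \frac{22}{9} + 4620 = \frac{41558}{9}$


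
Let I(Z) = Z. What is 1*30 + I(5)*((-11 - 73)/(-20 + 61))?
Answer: 810/41 ≈ 19.756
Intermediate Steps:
1*30 + I(5)*((-11 - 73)/(-20 + 61)) = 1*30 + 5*((-11 - 73)/(-20 + 61)) = 30 + 5*(-84/41) = 30 - 420/41 = 810/41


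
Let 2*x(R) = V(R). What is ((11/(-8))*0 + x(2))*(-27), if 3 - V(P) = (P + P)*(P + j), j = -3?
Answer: -189/2 ≈ -94.500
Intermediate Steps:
V(P) = 3 - 2*P*(-3 + P) (V(P) = 3 - (P + P)*(P - 3) = 3 - 2*P*(-3 + P))
x(R) = 3/2 - R² + 3*R (x(R) = (3 - 2*R² + 6*R)/2 = 3/2 - R² + 3*R)
((11/(-8))*0 + x(2))*(-27) = ((11/(-8))*0 + (3/2 - 1*2² + 3*2))*(-27) = ((11*(-⅛))*0 + (3/2 - 1*4 + 6))*(-27) = (-11/8*0 + (3/2 - 4 + 6))*(-27) = (0 + 7/2)*(-27) = (7/2)*(-27) = -189/2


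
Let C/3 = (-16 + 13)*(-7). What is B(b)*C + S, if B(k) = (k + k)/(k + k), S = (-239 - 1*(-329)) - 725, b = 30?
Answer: -572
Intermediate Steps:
C = 63 (C = 3*((-16 + 13)*(-7)) = 3*(-3*(-7)) = 3*21 = 63)
S = -635 (S = (-239 + 329) - 725 = 90 - 725 = -635)
B(k) = 1 (B(k) = (2*k)/((2*k)) = (2*k)*(1/(2*k)) = 1)
B(b)*C + S = 1*63 - 635 = 63 - 635 = -572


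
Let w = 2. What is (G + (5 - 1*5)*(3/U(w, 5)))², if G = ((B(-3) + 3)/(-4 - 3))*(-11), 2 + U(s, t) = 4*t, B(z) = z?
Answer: 0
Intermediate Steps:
U(s, t) = -2 + 4*t
G = 0 (G = ((-3 + 3)/(-4 - 3))*(-11) = (0/(-7))*(-11) = (0*(-⅐))*(-11) = 0*(-11) = 0)
(G + (5 - 1*5)*(3/U(w, 5)))² = (0 + (5 - 1*5)*(3/(-2 + 4*5)))² = (0 + (5 - 5)*(3/(-2 + 20)))² = (0 + 0*(3/18))² = (0 + 0*(3*(1/18)))² = (0 + 0*(⅙))² = (0 + 0)² = 0² = 0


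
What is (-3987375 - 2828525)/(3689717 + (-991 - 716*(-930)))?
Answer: -3407950/2177303 ≈ -1.5652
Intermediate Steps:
(-3987375 - 2828525)/(3689717 + (-991 - 716*(-930))) = -6815900/(3689717 + (-991 + 665880)) = -6815900/(3689717 + 664889) = -6815900/4354606 = -6815900*1/4354606 = -3407950/2177303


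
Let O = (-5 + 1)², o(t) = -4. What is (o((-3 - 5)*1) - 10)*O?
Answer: -224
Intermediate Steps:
O = 16 (O = (-4)² = 16)
(o((-3 - 5)*1) - 10)*O = (-4 - 10)*16 = -14*16 = -224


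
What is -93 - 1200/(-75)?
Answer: -77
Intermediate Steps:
-93 - 1200/(-75) = -93 - 1200*(-1)/75 = -93 - 150*(-8/75) = -93 + 16 = -77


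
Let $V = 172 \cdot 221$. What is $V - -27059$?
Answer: $65071$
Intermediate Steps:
$V = 38012$
$V - -27059 = 38012 - -27059 = 38012 + 27059 = 65071$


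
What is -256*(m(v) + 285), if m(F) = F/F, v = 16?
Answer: -73216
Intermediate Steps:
m(F) = 1
-256*(m(v) + 285) = -256*(1 + 285) = -256*286 = -73216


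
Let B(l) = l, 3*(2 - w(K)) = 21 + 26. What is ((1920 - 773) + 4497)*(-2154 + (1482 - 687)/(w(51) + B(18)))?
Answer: -144582348/13 ≈ -1.1122e+7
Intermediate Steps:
w(K) = -41/3 (w(K) = 2 - (21 + 26)/3 = 2 - 1/3*47 = 2 - 47/3 = -41/3)
((1920 - 773) + 4497)*(-2154 + (1482 - 687)/(w(51) + B(18))) = ((1920 - 773) + 4497)*(-2154 + (1482 - 687)/(-41/3 + 18)) = (1147 + 4497)*(-2154 + 795/(13/3)) = 5644*(-2154 + 795*(3/13)) = 5644*(-2154 + 2385/13) = 5644*(-25617/13) = -144582348/13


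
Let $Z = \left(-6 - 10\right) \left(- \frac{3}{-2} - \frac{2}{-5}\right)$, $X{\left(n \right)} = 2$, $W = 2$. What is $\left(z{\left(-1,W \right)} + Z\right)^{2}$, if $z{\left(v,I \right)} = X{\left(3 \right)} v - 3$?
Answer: $\frac{31329}{25} \approx 1253.2$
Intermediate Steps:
$z{\left(v,I \right)} = -3 + 2 v$ ($z{\left(v,I \right)} = 2 v - 3 = -3 + 2 v$)
$Z = - \frac{152}{5}$ ($Z = \left(-6 - 10\right) \left(\left(-3\right) \left(- \frac{1}{2}\right) - - \frac{2}{5}\right) = - 16 \left(\frac{3}{2} + \frac{2}{5}\right) = \left(-16\right) \frac{19}{10} = - \frac{152}{5} \approx -30.4$)
$\left(z{\left(-1,W \right)} + Z\right)^{2} = \left(\left(-3 + 2 \left(-1\right)\right) - \frac{152}{5}\right)^{2} = \left(\left(-3 - 2\right) - \frac{152}{5}\right)^{2} = \left(-5 - \frac{152}{5}\right)^{2} = \left(- \frac{177}{5}\right)^{2} = \frac{31329}{25}$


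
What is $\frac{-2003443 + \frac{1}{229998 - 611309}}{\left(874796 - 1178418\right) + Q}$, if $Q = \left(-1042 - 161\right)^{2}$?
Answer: $- \frac{763934853774}{436062302557} \approx -1.7519$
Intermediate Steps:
$Q = 1447209$ ($Q = \left(-1203\right)^{2} = 1447209$)
$\frac{-2003443 + \frac{1}{229998 - 611309}}{\left(874796 - 1178418\right) + Q} = \frac{-2003443 + \frac{1}{229998 - 611309}}{\left(874796 - 1178418\right) + 1447209} = \frac{-2003443 + \frac{1}{-381311}}{-303622 + 1447209} = \frac{-2003443 - \frac{1}{381311}}{1143587} = \left(- \frac{763934853774}{381311}\right) \frac{1}{1143587} = - \frac{763934853774}{436062302557}$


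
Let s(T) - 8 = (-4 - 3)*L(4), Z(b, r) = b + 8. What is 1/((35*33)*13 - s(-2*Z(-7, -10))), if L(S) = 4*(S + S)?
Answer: 1/15231 ≈ 6.5656e-5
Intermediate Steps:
L(S) = 8*S (L(S) = 4*(2*S) = 8*S)
Z(b, r) = 8 + b
s(T) = -216 (s(T) = 8 + (-4 - 3)*(8*4) = 8 - 7*32 = 8 - 224 = -216)
1/((35*33)*13 - s(-2*Z(-7, -10))) = 1/((35*33)*13 - 1*(-216)) = 1/(1155*13 + 216) = 1/(15015 + 216) = 1/15231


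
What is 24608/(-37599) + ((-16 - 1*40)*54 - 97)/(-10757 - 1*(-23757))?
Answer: -437250479/488787000 ≈ -0.89456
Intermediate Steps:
24608/(-37599) + ((-16 - 1*40)*54 - 97)/(-10757 - 1*(-23757)) = 24608*(-1/37599) + ((-16 - 40)*54 - 97)/(-10757 + 23757) = -24608/37599 + (-56*54 - 97)/13000 = -24608/37599 + (-3024 - 97)*(1/13000) = -24608/37599 - 3121*1/13000 = -24608/37599 - 3121/13000 = -437250479/488787000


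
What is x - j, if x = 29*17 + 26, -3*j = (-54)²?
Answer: 1491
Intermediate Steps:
j = -972 (j = -⅓*(-54)² = -⅓*2916 = -972)
x = 519 (x = 493 + 26 = 519)
x - j = 519 - 1*(-972) = 519 + 972 = 1491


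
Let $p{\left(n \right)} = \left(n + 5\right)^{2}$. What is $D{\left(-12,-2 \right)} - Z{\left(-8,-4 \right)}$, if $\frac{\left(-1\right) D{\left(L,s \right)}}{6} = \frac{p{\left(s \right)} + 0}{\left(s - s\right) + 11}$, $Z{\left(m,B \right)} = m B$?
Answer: $- \frac{406}{11} \approx -36.909$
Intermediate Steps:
$p{\left(n \right)} = \left(5 + n\right)^{2}$
$Z{\left(m,B \right)} = B m$
$D{\left(L,s \right)} = - \frac{6 \left(5 + s\right)^{2}}{11}$ ($D{\left(L,s \right)} = - 6 \frac{\left(5 + s\right)^{2} + 0}{\left(s - s\right) + 11} = - 6 \frac{\left(5 + s\right)^{2}}{0 + 11} = - 6 \frac{\left(5 + s\right)^{2}}{11} = - \frac{6 \left(5 + s\right)^{2}}{11}$)
$D{\left(-12,-2 \right)} - Z{\left(-8,-4 \right)} = - \frac{6 \left(5 - 2\right)^{2}}{11} - \left(-4\right) \left(-8\right) = - \frac{6 \cdot 3^{2}}{11} - 32 = \left(- \frac{6}{11}\right) 9 - 32 = - \frac{54}{11} - 32 = - \frac{406}{11}$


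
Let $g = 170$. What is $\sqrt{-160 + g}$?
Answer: $\sqrt{10} \approx 3.1623$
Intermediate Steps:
$\sqrt{-160 + g} = \sqrt{-160 + 170} = \sqrt{10}$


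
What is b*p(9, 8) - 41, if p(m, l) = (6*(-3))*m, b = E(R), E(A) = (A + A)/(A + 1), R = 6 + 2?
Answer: -329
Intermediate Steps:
R = 8
E(A) = 2*A/(1 + A) (E(A) = (2*A)/(1 + A) = 2*A/(1 + A))
b = 16/9 (b = 2*8/(1 + 8) = 2*8/9 = 2*8*(⅑) = 16/9 ≈ 1.7778)
p(m, l) = -18*m
b*p(9, 8) - 41 = 16*(-18*9)/9 - 41 = (16/9)*(-162) - 41 = -288 - 41 = -329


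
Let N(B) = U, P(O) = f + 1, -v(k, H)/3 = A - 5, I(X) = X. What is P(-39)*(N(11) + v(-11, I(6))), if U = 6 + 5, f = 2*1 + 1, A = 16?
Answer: -88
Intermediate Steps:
f = 3 (f = 2 + 1 = 3)
v(k, H) = -33 (v(k, H) = -3*(16 - 5) = -3*11 = -33)
P(O) = 4 (P(O) = 3 + 1 = 4)
U = 11
N(B) = 11
P(-39)*(N(11) + v(-11, I(6))) = 4*(11 - 33) = 4*(-22) = -88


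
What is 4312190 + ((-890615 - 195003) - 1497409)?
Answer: 1729163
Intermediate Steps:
4312190 + ((-890615 - 195003) - 1497409) = 4312190 + (-1085618 - 1497409) = 4312190 - 2583027 = 1729163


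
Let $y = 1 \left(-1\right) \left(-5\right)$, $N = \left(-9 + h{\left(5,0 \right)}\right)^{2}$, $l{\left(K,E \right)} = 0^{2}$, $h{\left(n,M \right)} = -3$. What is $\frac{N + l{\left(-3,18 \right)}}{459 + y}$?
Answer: $\frac{9}{29} \approx 0.31034$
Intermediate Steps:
$l{\left(K,E \right)} = 0$
$N = 144$ ($N = \left(-9 - 3\right)^{2} = \left(-12\right)^{2} = 144$)
$y = 5$ ($y = \left(-1\right) \left(-5\right) = 5$)
$\frac{N + l{\left(-3,18 \right)}}{459 + y} = \frac{144 + 0}{459 + 5} = \frac{144}{464} = 144 \cdot \frac{1}{464} = \frac{9}{29}$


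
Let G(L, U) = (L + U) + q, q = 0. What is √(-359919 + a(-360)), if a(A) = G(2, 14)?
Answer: I*√359903 ≈ 599.92*I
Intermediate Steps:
G(L, U) = L + U (G(L, U) = (L + U) + 0 = L + U)
a(A) = 16 (a(A) = 2 + 14 = 16)
√(-359919 + a(-360)) = √(-359919 + 16) = √(-359903) = I*√359903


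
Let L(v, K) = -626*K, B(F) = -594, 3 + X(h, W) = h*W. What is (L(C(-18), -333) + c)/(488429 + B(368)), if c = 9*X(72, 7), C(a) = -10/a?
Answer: 212967/487835 ≈ 0.43656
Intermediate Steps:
X(h, W) = -3 + W*h (X(h, W) = -3 + h*W = -3 + W*h)
c = 4509 (c = 9*(-3 + 7*72) = 9*(-3 + 504) = 9*501 = 4509)
(L(C(-18), -333) + c)/(488429 + B(368)) = (-626*(-333) + 4509)/(488429 - 594) = (208458 + 4509)/487835 = 212967*(1/487835) = 212967/487835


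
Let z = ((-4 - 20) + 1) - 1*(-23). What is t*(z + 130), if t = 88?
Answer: 11440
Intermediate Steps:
z = 0 (z = (-24 + 1) + 23 = -23 + 23 = 0)
t*(z + 130) = 88*(0 + 130) = 88*130 = 11440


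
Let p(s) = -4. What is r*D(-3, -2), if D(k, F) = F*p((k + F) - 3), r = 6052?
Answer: 48416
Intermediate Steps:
D(k, F) = -4*F (D(k, F) = F*(-4) = -4*F)
r*D(-3, -2) = 6052*(-4*(-2)) = 6052*8 = 48416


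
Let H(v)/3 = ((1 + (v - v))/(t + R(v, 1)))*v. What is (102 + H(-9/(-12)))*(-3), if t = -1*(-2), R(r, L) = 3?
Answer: -6147/20 ≈ -307.35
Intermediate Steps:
t = 2
H(v) = 3*v/5 (H(v) = 3*(((1 + (v - v))/(2 + 3))*v) = 3*(((1 + 0)/5)*v) = 3*((1*(1/5))*v) = 3*(v/5) = 3*v/5)
(102 + H(-9/(-12)))*(-3) = (102 + 3*(-9/(-12))/5)*(-3) = (102 + 3*(-9*(-1/12))/5)*(-3) = (102 + (3/5)*(3/4))*(-3) = (102 + 9/20)*(-3) = (2049/20)*(-3) = -6147/20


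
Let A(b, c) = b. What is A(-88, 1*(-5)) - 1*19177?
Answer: -19265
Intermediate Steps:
A(-88, 1*(-5)) - 1*19177 = -88 - 1*19177 = -88 - 19177 = -19265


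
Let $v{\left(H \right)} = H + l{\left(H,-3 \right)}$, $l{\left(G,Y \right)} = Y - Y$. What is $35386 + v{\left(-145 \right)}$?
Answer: $35241$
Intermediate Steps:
$l{\left(G,Y \right)} = 0$
$v{\left(H \right)} = H$ ($v{\left(H \right)} = H + 0 = H$)
$35386 + v{\left(-145 \right)} = 35386 - 145 = 35241$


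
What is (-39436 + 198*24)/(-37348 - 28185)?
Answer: 2668/5041 ≈ 0.52926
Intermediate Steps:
(-39436 + 198*24)/(-37348 - 28185) = (-39436 + 4752)/(-65533) = -34684*(-1/65533) = 2668/5041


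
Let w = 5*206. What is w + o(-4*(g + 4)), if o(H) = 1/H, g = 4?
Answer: 32959/32 ≈ 1030.0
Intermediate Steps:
w = 1030
w + o(-4*(g + 4)) = 1030 + 1/(-4*(4 + 4)) = 1030 + 1/(-4*8) = 1030 + 1/(-32) = 1030 - 1/32 = 32959/32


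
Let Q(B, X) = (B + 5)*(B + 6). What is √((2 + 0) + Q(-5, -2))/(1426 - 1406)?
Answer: √2/20 ≈ 0.070711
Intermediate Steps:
Q(B, X) = (5 + B)*(6 + B)
√((2 + 0) + Q(-5, -2))/(1426 - 1406) = √((2 + 0) + (30 + (-5)² + 11*(-5)))/(1426 - 1406) = √(2 + (30 + 25 - 55))/20 = √(2 + 0)*(1/20) = √2*(1/20) = √2/20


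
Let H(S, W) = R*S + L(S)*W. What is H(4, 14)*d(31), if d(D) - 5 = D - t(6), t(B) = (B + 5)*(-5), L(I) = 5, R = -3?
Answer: 5278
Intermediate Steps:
t(B) = -25 - 5*B (t(B) = (5 + B)*(-5) = -25 - 5*B)
d(D) = 60 + D (d(D) = 5 + (D - (-25 - 5*6)) = 5 + (D - (-25 - 30)) = 5 + (D - 1*(-55)) = 5 + (D + 55) = 5 + (55 + D) = 60 + D)
H(S, W) = -3*S + 5*W
H(4, 14)*d(31) = (-3*4 + 5*14)*(60 + 31) = (-12 + 70)*91 = 58*91 = 5278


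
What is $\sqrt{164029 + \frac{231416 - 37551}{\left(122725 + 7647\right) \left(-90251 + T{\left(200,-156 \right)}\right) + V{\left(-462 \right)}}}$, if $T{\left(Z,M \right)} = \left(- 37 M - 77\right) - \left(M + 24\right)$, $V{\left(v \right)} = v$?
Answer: $\frac{\sqrt{794842665651206142485702}}{2201305238} \approx 405.0$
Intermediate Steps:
$T{\left(Z,M \right)} = -101 - 38 M$ ($T{\left(Z,M \right)} = \left(-77 - 37 M\right) - \left(24 + M\right) = -101 - 38 M$)
$\sqrt{164029 + \frac{231416 - 37551}{\left(122725 + 7647\right) \left(-90251 + T{\left(200,-156 \right)}\right) + V{\left(-462 \right)}}} = \sqrt{164029 + \frac{231416 - 37551}{\left(122725 + 7647\right) \left(-90251 - -5827\right) - 462}} = \sqrt{164029 + \frac{193865}{130372 \left(-90251 + \left(-101 + 5928\right)\right) - 462}} = \sqrt{164029 + \frac{193865}{130372 \left(-90251 + 5827\right) - 462}} = \sqrt{164029 + \frac{193865}{130372 \left(-84424\right) - 462}} = \sqrt{164029 + \frac{193865}{-11006525728 - 462}} = \sqrt{164029 + \frac{193865}{-11006526190}} = \sqrt{164029 + 193865 \left(- \frac{1}{11006526190}\right)} = \sqrt{164029 - \frac{38773}{2201305238}} = \sqrt{\frac{361077896845129}{2201305238}} = \frac{\sqrt{794842665651206142485702}}{2201305238}$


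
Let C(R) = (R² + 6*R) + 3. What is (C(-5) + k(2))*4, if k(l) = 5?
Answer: 12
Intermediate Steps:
C(R) = 3 + R² + 6*R
(C(-5) + k(2))*4 = ((3 + (-5)² + 6*(-5)) + 5)*4 = ((3 + 25 - 30) + 5)*4 = (-2 + 5)*4 = 3*4 = 12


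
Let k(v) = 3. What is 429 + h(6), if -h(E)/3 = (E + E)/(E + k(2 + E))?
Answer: 425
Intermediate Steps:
h(E) = -6*E/(3 + E) (h(E) = -3*(E + E)/(E + 3) = -3*2*E/(3 + E) = -6*E/(3 + E))
429 + h(6) = 429 - 6*6/(3 + 6) = 429 - 6*6/9 = 429 - 6*6*1/9 = 429 - 4 = 425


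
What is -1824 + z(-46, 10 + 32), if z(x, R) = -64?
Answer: -1888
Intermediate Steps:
-1824 + z(-46, 10 + 32) = -1824 - 64 = -1888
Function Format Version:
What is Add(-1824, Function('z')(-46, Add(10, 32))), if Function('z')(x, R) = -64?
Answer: -1888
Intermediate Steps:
Add(-1824, Function('z')(-46, Add(10, 32))) = Add(-1824, -64) = -1888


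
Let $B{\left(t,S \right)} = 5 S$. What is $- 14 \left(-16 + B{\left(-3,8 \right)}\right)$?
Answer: $-336$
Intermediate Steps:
$- 14 \left(-16 + B{\left(-3,8 \right)}\right) = - 14 \left(-16 + 5 \cdot 8\right) = - 14 \left(-16 + 40\right) = \left(-14\right) 24 = -336$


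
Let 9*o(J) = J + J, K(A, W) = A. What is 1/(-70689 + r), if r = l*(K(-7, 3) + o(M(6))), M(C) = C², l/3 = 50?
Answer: -1/70539 ≈ -1.4177e-5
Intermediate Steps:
l = 150 (l = 3*50 = 150)
o(J) = 2*J/9 (o(J) = (J + J)/9 = (2*J)/9 = 2*J/9)
r = 150 (r = 150*(-7 + (2/9)*6²) = 150*(-7 + (2/9)*36) = 150*(-7 + 8) = 150*1 = 150)
1/(-70689 + r) = 1/(-70689 + 150) = 1/(-70539) = -1/70539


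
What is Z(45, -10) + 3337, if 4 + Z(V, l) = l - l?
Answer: 3333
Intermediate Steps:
Z(V, l) = -4 (Z(V, l) = -4 + (l - l) = -4 + 0 = -4)
Z(45, -10) + 3337 = -4 + 3337 = 3333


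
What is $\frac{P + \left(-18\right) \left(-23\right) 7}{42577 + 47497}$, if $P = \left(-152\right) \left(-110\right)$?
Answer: $\frac{9809}{45037} \approx 0.2178$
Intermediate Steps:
$P = 16720$
$\frac{P + \left(-18\right) \left(-23\right) 7}{42577 + 47497} = \frac{16720 + \left(-18\right) \left(-23\right) 7}{42577 + 47497} = \frac{16720 + 414 \cdot 7}{90074} = \left(16720 + 2898\right) \frac{1}{90074} = 19618 \cdot \frac{1}{90074} = \frac{9809}{45037}$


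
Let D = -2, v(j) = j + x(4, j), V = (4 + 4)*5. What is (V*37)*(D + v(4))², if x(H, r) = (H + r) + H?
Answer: 290080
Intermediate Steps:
x(H, r) = r + 2*H
V = 40 (V = 8*5 = 40)
v(j) = 8 + 2*j (v(j) = j + (j + 2*4) = j + (j + 8) = j + (8 + j) = 8 + 2*j)
(V*37)*(D + v(4))² = (40*37)*(-2 + (8 + 2*4))² = 1480*(-2 + (8 + 8))² = 1480*(-2 + 16)² = 1480*14² = 1480*196 = 290080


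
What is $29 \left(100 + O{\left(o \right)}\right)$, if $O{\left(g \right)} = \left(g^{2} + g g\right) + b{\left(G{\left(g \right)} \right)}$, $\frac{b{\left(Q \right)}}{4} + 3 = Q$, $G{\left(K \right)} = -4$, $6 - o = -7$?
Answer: $11890$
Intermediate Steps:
$o = 13$ ($o = 6 - -7 = 6 + 7 = 13$)
$b{\left(Q \right)} = -12 + 4 Q$
$O{\left(g \right)} = -28 + 2 g^{2}$ ($O{\left(g \right)} = \left(g^{2} + g g\right) + \left(-12 + 4 \left(-4\right)\right) = \left(g^{2} + g^{2}\right) - 28 = 2 g^{2} - 28 = -28 + 2 g^{2}$)
$29 \left(100 + O{\left(o \right)}\right) = 29 \left(100 - \left(28 - 2 \cdot 13^{2}\right)\right) = 29 \left(100 + \left(-28 + 2 \cdot 169\right)\right) = 29 \left(100 + \left(-28 + 338\right)\right) = 29 \left(100 + 310\right) = 29 \cdot 410 = 11890$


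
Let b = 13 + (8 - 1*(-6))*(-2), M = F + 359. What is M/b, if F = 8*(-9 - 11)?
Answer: -199/15 ≈ -13.267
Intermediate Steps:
F = -160 (F = 8*(-20) = -160)
M = 199 (M = -160 + 359 = 199)
b = -15 (b = 13 + (8 + 6)*(-2) = 13 + 14*(-2) = 13 - 28 = -15)
M/b = 199/(-15) = 199*(-1/15) = -199/15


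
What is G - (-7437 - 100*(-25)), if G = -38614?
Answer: -33677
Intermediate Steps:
G - (-7437 - 100*(-25)) = -38614 - (-7437 - 100*(-25)) = -38614 - (-7437 - 1*(-2500)) = -38614 - (-7437 + 2500) = -38614 - 1*(-4937) = -38614 + 4937 = -33677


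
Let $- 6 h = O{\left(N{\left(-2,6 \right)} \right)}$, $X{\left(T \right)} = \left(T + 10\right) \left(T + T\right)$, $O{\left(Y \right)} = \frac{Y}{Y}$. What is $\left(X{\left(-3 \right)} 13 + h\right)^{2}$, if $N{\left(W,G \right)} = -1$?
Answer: $\frac{10738729}{36} \approx 2.983 \cdot 10^{5}$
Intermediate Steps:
$O{\left(Y \right)} = 1$
$X{\left(T \right)} = 2 T \left(10 + T\right)$ ($X{\left(T \right)} = \left(10 + T\right) 2 T = 2 T \left(10 + T\right)$)
$h = - \frac{1}{6}$ ($h = \left(- \frac{1}{6}\right) 1 = - \frac{1}{6} \approx -0.16667$)
$\left(X{\left(-3 \right)} 13 + h\right)^{2} = \left(2 \left(-3\right) \left(10 - 3\right) 13 - \frac{1}{6}\right)^{2} = \left(2 \left(-3\right) 7 \cdot 13 - \frac{1}{6}\right)^{2} = \left(\left(-42\right) 13 - \frac{1}{6}\right)^{2} = \left(-546 - \frac{1}{6}\right)^{2} = \left(- \frac{3277}{6}\right)^{2} = \frac{10738729}{36}$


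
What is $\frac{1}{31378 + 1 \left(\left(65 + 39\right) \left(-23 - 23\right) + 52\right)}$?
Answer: $\frac{1}{26646} \approx 3.7529 \cdot 10^{-5}$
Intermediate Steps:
$\frac{1}{31378 + 1 \left(\left(65 + 39\right) \left(-23 - 23\right) + 52\right)} = \frac{1}{31378 + 1 \left(104 \left(-23 + \left(-25 + 2\right)\right) + 52\right)} = \frac{1}{31378 + 1 \left(104 \left(-23 - 23\right) + 52\right)} = \frac{1}{31378 + 1 \left(104 \left(-46\right) + 52\right)} = \frac{1}{31378 + 1 \left(-4784 + 52\right)} = \frac{1}{31378 + 1 \left(-4732\right)} = \frac{1}{31378 - 4732} = \frac{1}{26646}$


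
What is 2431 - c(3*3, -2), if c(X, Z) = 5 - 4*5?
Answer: 2446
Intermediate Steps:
c(X, Z) = -15 (c(X, Z) = 5 - 20 = -15)
2431 - c(3*3, -2) = 2431 - 1*(-15) = 2431 + 15 = 2446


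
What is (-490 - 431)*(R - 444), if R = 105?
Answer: 312219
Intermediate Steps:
(-490 - 431)*(R - 444) = (-490 - 431)*(105 - 444) = -921*(-339) = 312219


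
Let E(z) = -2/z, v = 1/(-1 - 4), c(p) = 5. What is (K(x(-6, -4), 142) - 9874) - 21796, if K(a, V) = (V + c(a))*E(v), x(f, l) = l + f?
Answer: -30200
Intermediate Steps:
x(f, l) = f + l
v = -⅕ (v = 1/(-5) = -⅕ ≈ -0.20000)
K(a, V) = 50 + 10*V (K(a, V) = (V + 5)*(-2/(-⅕)) = (5 + V)*(-2*(-5)) = (5 + V)*10 = 50 + 10*V)
(K(x(-6, -4), 142) - 9874) - 21796 = ((50 + 10*142) - 9874) - 21796 = ((50 + 1420) - 9874) - 21796 = (1470 - 9874) - 21796 = -8404 - 21796 = -30200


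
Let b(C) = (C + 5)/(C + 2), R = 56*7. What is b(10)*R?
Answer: 490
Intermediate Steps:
R = 392
b(C) = (5 + C)/(2 + C)
b(10)*R = ((5 + 10)/(2 + 10))*392 = (15/12)*392 = ((1/12)*15)*392 = (5/4)*392 = 490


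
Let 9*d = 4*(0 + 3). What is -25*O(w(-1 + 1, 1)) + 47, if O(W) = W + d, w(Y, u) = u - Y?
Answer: -34/3 ≈ -11.333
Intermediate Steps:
d = 4/3 (d = (4*(0 + 3))/9 = (4*3)/9 = (1/9)*12 = 4/3 ≈ 1.3333)
O(W) = 4/3 + W (O(W) = W + 4/3 = 4/3 + W)
-25*O(w(-1 + 1, 1)) + 47 = -25*(4/3 + (1 - (-1 + 1))) + 47 = -25*(4/3 + (1 - 1*0)) + 47 = -25*(4/3 + (1 + 0)) + 47 = -25*(4/3 + 1) + 47 = -25*7/3 + 47 = -175/3 + 47 = -34/3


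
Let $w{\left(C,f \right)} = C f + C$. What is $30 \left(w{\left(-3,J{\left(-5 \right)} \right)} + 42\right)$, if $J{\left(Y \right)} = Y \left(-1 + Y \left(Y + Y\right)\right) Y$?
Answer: $-109080$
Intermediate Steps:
$J{\left(Y \right)} = Y^{2} \left(-1 + 2 Y^{2}\right)$ ($J{\left(Y \right)} = Y \left(-1 + Y 2 Y\right) Y = Y \left(-1 + 2 Y^{2}\right) Y = Y^{2} \left(-1 + 2 Y^{2}\right)$)
$w{\left(C,f \right)} = C + C f$
$30 \left(w{\left(-3,J{\left(-5 \right)} \right)} + 42\right) = 30 \left(- 3 \left(1 + \left(- \left(-5\right)^{2} + 2 \left(-5\right)^{4}\right)\right) + 42\right) = 30 \left(- 3 \left(1 + \left(\left(-1\right) 25 + 2 \cdot 625\right)\right) + 42\right) = 30 \left(- 3 \left(1 + \left(-25 + 1250\right)\right) + 42\right) = 30 \left(- 3 \left(1 + 1225\right) + 42\right) = 30 \left(\left(-3\right) 1226 + 42\right) = 30 \left(-3678 + 42\right) = 30 \left(-3636\right) = -109080$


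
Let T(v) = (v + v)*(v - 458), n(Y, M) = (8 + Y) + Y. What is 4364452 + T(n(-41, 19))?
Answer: 4443188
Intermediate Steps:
n(Y, M) = 8 + 2*Y
T(v) = 2*v*(-458 + v) (T(v) = (2*v)*(-458 + v) = 2*v*(-458 + v))
4364452 + T(n(-41, 19)) = 4364452 + 2*(8 + 2*(-41))*(-458 + (8 + 2*(-41))) = 4364452 + 2*(8 - 82)*(-458 + (8 - 82)) = 4364452 + 2*(-74)*(-458 - 74) = 4364452 + 2*(-74)*(-532) = 4364452 + 78736 = 4443188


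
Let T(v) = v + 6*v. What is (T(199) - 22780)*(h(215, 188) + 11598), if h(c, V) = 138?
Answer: -250997832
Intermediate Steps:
T(v) = 7*v
(T(199) - 22780)*(h(215, 188) + 11598) = (7*199 - 22780)*(138 + 11598) = (1393 - 22780)*11736 = -21387*11736 = -250997832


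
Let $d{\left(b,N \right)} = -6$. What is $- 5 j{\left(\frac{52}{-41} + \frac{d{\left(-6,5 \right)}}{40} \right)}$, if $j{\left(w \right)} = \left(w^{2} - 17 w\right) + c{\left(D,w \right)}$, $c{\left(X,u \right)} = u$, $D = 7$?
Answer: $- \frac{16611129}{134480} \approx -123.52$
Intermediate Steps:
$j{\left(w \right)} = w^{2} - 16 w$ ($j{\left(w \right)} = \left(w^{2} - 17 w\right) + w = w^{2} - 16 w$)
$- 5 j{\left(\frac{52}{-41} + \frac{d{\left(-6,5 \right)}}{40} \right)} = - 5 \left(\frac{52}{-41} - \frac{6}{40}\right) \left(-16 + \left(\frac{52}{-41} - \frac{6}{40}\right)\right) = - 5 \left(52 \left(- \frac{1}{41}\right) - \frac{3}{20}\right) \left(-16 + \left(52 \left(- \frac{1}{41}\right) - \frac{3}{20}\right)\right) = - 5 \left(- \frac{52}{41} - \frac{3}{20}\right) \left(-16 - \frac{1163}{820}\right) = - 5 \left(- \frac{1163 \left(-16 - \frac{1163}{820}\right)}{820}\right) = - 5 \left(\left(- \frac{1163}{820}\right) \left(- \frac{14283}{820}\right)\right) = \left(-5\right) \frac{16611129}{672400} = - \frac{16611129}{134480}$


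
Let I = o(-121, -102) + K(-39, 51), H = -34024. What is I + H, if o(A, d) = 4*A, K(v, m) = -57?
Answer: -34565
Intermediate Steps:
I = -541 (I = 4*(-121) - 57 = -484 - 57 = -541)
I + H = -541 - 34024 = -34565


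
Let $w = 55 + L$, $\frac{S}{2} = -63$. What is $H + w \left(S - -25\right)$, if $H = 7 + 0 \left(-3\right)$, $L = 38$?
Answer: $-9386$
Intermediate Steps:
$S = -126$ ($S = 2 \left(-63\right) = -126$)
$H = 7$ ($H = 7 + 0 = 7$)
$w = 93$ ($w = 55 + 38 = 93$)
$H + w \left(S - -25\right) = 7 + 93 \left(-126 - -25\right) = 7 + 93 \left(-126 + 25\right) = 7 + 93 \left(-101\right) = 7 - 9393 = -9386$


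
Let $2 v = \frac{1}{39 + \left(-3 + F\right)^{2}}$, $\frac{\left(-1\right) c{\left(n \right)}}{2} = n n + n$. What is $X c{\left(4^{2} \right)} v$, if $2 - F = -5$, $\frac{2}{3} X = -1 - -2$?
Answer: $- \frac{408}{55} \approx -7.4182$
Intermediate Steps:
$X = \frac{3}{2}$ ($X = \frac{3 \left(-1 - -2\right)}{2} = \frac{3 \left(-1 + 2\right)}{2} = \frac{3}{2} \cdot 1 = \frac{3}{2} \approx 1.5$)
$c{\left(n \right)} = - 2 n - 2 n^{2}$ ($c{\left(n \right)} = - 2 \left(n n + n\right) = - 2 \left(n^{2} + n\right) = - 2 \left(n + n^{2}\right) = - 2 n - 2 n^{2}$)
$F = 7$ ($F = 2 - -5 = 2 + 5 = 7$)
$v = \frac{1}{110}$ ($v = \frac{1}{2 \left(39 + \left(-3 + 7\right)^{2}\right)} = \frac{1}{2 \left(39 + 4^{2}\right)} = \frac{1}{2 \left(39 + 16\right)} = \frac{1}{2 \cdot 55} = \frac{1}{2} \cdot \frac{1}{55} = \frac{1}{110} \approx 0.0090909$)
$X c{\left(4^{2} \right)} v = \frac{3 \left(- 2 \cdot 4^{2} \left(1 + 4^{2}\right)\right)}{2} \cdot \frac{1}{110} = \frac{3 \left(\left(-2\right) 16 \left(1 + 16\right)\right)}{2} \cdot \frac{1}{110} = \frac{3 \left(\left(-2\right) 16 \cdot 17\right)}{2} \cdot \frac{1}{110} = \frac{3}{2} \left(-544\right) \frac{1}{110} = \left(-816\right) \frac{1}{110} = - \frac{408}{55}$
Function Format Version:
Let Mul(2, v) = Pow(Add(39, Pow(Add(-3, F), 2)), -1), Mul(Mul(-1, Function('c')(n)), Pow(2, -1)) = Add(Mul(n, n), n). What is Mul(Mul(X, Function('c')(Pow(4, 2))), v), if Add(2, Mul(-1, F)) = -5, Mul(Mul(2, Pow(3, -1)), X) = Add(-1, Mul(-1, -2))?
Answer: Rational(-408, 55) ≈ -7.4182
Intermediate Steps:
X = Rational(3, 2) (X = Mul(Rational(3, 2), Add(-1, Mul(-1, -2))) = Mul(Rational(3, 2), Add(-1, 2)) = Mul(Rational(3, 2), 1) = Rational(3, 2) ≈ 1.5000)
Function('c')(n) = Add(Mul(-2, n), Mul(-2, Pow(n, 2))) (Function('c')(n) = Mul(-2, Add(Mul(n, n), n)) = Mul(-2, Add(Pow(n, 2), n)) = Mul(-2, Add(n, Pow(n, 2))) = Add(Mul(-2, n), Mul(-2, Pow(n, 2))))
F = 7 (F = Add(2, Mul(-1, -5)) = Add(2, 5) = 7)
v = Rational(1, 110) (v = Mul(Rational(1, 2), Pow(Add(39, Pow(Add(-3, 7), 2)), -1)) = Mul(Rational(1, 2), Pow(Add(39, Pow(4, 2)), -1)) = Mul(Rational(1, 2), Pow(Add(39, 16), -1)) = Mul(Rational(1, 2), Pow(55, -1)) = Mul(Rational(1, 2), Rational(1, 55)) = Rational(1, 110) ≈ 0.0090909)
Mul(Mul(X, Function('c')(Pow(4, 2))), v) = Mul(Mul(Rational(3, 2), Mul(-2, Pow(4, 2), Add(1, Pow(4, 2)))), Rational(1, 110)) = Mul(Mul(Rational(3, 2), Mul(-2, 16, Add(1, 16))), Rational(1, 110)) = Mul(Mul(Rational(3, 2), Mul(-2, 16, 17)), Rational(1, 110)) = Mul(Mul(Rational(3, 2), -544), Rational(1, 110)) = Mul(-816, Rational(1, 110)) = Rational(-408, 55)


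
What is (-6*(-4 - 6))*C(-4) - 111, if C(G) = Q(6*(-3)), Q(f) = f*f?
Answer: 19329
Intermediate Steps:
Q(f) = f²
C(G) = 324 (C(G) = (6*(-3))² = (-18)² = 324)
(-6*(-4 - 6))*C(-4) - 111 = -6*(-4 - 6)*324 - 111 = -6*(-10)*324 - 111 = 60*324 - 111 = 19440 - 111 = 19329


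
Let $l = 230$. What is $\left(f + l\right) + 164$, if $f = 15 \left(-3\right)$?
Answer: $349$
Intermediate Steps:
$f = -45$
$\left(f + l\right) + 164 = \left(-45 + 230\right) + 164 = 185 + 164 = 349$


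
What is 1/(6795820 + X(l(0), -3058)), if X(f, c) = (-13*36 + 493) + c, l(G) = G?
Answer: 1/6792787 ≈ 1.4721e-7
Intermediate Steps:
X(f, c) = 25 + c (X(f, c) = (-468 + 493) + c = 25 + c)
1/(6795820 + X(l(0), -3058)) = 1/(6795820 + (25 - 3058)) = 1/(6795820 - 3033) = 1/6792787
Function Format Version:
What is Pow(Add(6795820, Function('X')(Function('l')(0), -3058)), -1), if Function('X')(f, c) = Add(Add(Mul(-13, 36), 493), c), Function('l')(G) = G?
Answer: Rational(1, 6792787) ≈ 1.4721e-7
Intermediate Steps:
Function('X')(f, c) = Add(25, c) (Function('X')(f, c) = Add(Add(-468, 493), c) = Add(25, c))
Pow(Add(6795820, Function('X')(Function('l')(0), -3058)), -1) = Pow(Add(6795820, Add(25, -3058)), -1) = Pow(Add(6795820, -3033), -1) = Pow(6792787, -1) = Rational(1, 6792787)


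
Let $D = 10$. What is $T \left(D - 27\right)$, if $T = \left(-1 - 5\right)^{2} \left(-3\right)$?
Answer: $1836$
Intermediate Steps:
$T = -108$ ($T = \left(-6\right)^{2} \left(-3\right) = 36 \left(-3\right) = -108$)
$T \left(D - 27\right) = - 108 \left(10 - 27\right) = \left(-108\right) \left(-17\right) = 1836$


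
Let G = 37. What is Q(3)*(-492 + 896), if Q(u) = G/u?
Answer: 14948/3 ≈ 4982.7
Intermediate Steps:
Q(u) = 37/u
Q(3)*(-492 + 896) = (37/3)*(-492 + 896) = (37*(⅓))*404 = (37/3)*404 = 14948/3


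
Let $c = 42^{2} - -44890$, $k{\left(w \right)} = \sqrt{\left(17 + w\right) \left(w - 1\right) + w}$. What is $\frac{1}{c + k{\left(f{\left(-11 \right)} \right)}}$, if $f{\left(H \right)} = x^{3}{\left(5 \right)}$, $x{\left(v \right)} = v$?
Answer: $\frac{46654}{2176577983} - \frac{\sqrt{17733}}{2176577983} \approx 2.1373 \cdot 10^{-5}$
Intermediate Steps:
$f{\left(H \right)} = 125$ ($f{\left(H \right)} = 5^{3} = 125$)
$k{\left(w \right)} = \sqrt{w + \left(-1 + w\right) \left(17 + w\right)}$ ($k{\left(w \right)} = \sqrt{\left(17 + w\right) \left(-1 + w\right) + w} = \sqrt{\left(-1 + w\right) \left(17 + w\right) + w} = \sqrt{w + \left(-1 + w\right) \left(17 + w\right)}$)
$c = 46654$ ($c = 1764 + 44890 = 46654$)
$\frac{1}{c + k{\left(f{\left(-11 \right)} \right)}} = \frac{1}{46654 + \sqrt{-17 + 125^{2} + 17 \cdot 125}} = \frac{1}{46654 + \sqrt{-17 + 15625 + 2125}} = \frac{1}{46654 + \sqrt{17733}}$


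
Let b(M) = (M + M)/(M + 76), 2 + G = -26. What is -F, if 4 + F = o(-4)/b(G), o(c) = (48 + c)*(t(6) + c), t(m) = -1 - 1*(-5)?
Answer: 4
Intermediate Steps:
G = -28 (G = -2 - 26 = -28)
t(m) = 4 (t(m) = -1 + 5 = 4)
b(M) = 2*M/(76 + M) (b(M) = (2*M)/(76 + M) = 2*M/(76 + M))
o(c) = (4 + c)*(48 + c) (o(c) = (48 + c)*(4 + c) = (4 + c)*(48 + c))
F = -4 (F = -4 + (192 + (-4)² + 52*(-4))/((2*(-28)/(76 - 28))) = -4 + (192 + 16 - 208)/((2*(-28)/48)) = -4 + 0/((2*(-28)*(1/48))) = -4 + 0/(-7/6) = -4 + 0*(-6/7) = -4 + 0 = -4)
-F = -1*(-4) = 4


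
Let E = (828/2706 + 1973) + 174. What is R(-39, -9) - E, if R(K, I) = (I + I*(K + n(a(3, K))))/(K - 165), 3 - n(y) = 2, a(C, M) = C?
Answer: -65903641/30668 ≈ -2148.9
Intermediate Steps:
E = 968435/451 (E = (828*(1/2706) + 1973) + 174 = (138/451 + 1973) + 174 = 889961/451 + 174 = 968435/451 ≈ 2147.3)
n(y) = 1 (n(y) = 3 - 1*2 = 3 - 2 = 1)
R(K, I) = (I + I*(1 + K))/(-165 + K) (R(K, I) = (I + I*(K + 1))/(K - 165) = (I + I*(1 + K))/(-165 + K))
R(-39, -9) - E = -9*(2 - 39)/(-165 - 39) - 1*968435/451 = -9*(-37)/(-204) - 968435/451 = -9*(-1/204)*(-37) - 968435/451 = -111/68 - 968435/451 = -65903641/30668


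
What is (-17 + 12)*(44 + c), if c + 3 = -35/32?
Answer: -6385/32 ≈ -199.53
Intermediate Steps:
c = -131/32 (c = -3 - 35/32 = -131/32 ≈ -4.0938)
(-17 + 12)*(44 + c) = (-17 + 12)*(44 - 131/32) = -5*1277/32 = -6385/32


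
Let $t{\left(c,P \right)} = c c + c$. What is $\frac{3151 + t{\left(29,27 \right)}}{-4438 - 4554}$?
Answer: $- \frac{4021}{8992} \approx -0.44718$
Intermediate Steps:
$t{\left(c,P \right)} = c + c^{2}$ ($t{\left(c,P \right)} = c^{2} + c = c + c^{2}$)
$\frac{3151 + t{\left(29,27 \right)}}{-4438 - 4554} = \frac{3151 + 29 \left(1 + 29\right)}{-4438 - 4554} = \frac{3151 + 29 \cdot 30}{-8992} = \left(3151 + 870\right) \left(- \frac{1}{8992}\right) = 4021 \left(- \frac{1}{8992}\right) = - \frac{4021}{8992}$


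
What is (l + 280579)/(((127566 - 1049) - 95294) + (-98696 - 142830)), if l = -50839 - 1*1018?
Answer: -228722/210303 ≈ -1.0876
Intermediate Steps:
l = -51857 (l = -50839 - 1018 = -51857)
(l + 280579)/(((127566 - 1049) - 95294) + (-98696 - 142830)) = (-51857 + 280579)/(((127566 - 1049) - 95294) + (-98696 - 142830)) = 228722/((126517 - 95294) - 241526) = 228722/(31223 - 241526) = 228722/(-210303) = 228722*(-1/210303) = -228722/210303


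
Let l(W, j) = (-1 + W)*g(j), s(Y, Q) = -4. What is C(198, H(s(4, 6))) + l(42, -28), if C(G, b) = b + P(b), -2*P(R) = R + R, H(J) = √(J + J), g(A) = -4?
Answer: -164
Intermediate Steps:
H(J) = √2*√J (H(J) = √(2*J) = √2*√J)
l(W, j) = 4 - 4*W (l(W, j) = (-1 + W)*(-4) = 4 - 4*W)
P(R) = -R (P(R) = -(R + R)/2 = -R)
C(G, b) = 0 (C(G, b) = b - b = 0)
C(198, H(s(4, 6))) + l(42, -28) = 0 + (4 - 4*42) = 0 + (4 - 168) = 0 - 164 = -164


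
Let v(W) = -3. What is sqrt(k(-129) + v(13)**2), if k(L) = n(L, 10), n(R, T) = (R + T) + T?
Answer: 10*I ≈ 10.0*I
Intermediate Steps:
n(R, T) = R + 2*T
k(L) = 20 + L (k(L) = L + 2*10 = L + 20 = 20 + L)
sqrt(k(-129) + v(13)**2) = sqrt((20 - 129) + (-3)**2) = sqrt(-109 + 9) = sqrt(-100) = 10*I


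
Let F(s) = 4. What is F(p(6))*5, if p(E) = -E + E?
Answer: 20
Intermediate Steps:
p(E) = 0
F(p(6))*5 = 4*5 = 20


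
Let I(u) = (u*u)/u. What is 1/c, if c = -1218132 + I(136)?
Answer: -1/1217996 ≈ -8.2102e-7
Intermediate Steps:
I(u) = u (I(u) = u²/u = u)
c = -1217996 (c = -1218132 + 136 = -1217996)
1/c = 1/(-1217996) = -1/1217996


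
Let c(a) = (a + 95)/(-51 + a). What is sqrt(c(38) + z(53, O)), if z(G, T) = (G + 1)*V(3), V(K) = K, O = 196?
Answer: sqrt(25649)/13 ≈ 12.319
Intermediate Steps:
c(a) = (95 + a)/(-51 + a)
z(G, T) = 3 + 3*G (z(G, T) = (G + 1)*3 = (1 + G)*3 = 3 + 3*G)
sqrt(c(38) + z(53, O)) = sqrt((95 + 38)/(-51 + 38) + (3 + 3*53)) = sqrt(133/(-13) + (3 + 159)) = sqrt(-1/13*133 + 162) = sqrt(-133/13 + 162) = sqrt(1973/13) = sqrt(25649)/13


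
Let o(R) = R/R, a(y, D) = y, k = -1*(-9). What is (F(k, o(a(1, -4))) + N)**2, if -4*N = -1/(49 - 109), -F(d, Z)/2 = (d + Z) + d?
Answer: 83192641/57600 ≈ 1444.3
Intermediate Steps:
k = 9
o(R) = 1
F(d, Z) = -4*d - 2*Z (F(d, Z) = -2*((d + Z) + d) = -2*((Z + d) + d) = -2*(Z + 2*d) = -4*d - 2*Z)
N = -1/240 (N = -(-1)/(4*(49 - 109)) = -(-1)/(4*(-60)) = -(-1)*(-1)/(4*60) = -1/4*1/60 = -1/240 ≈ -0.0041667)
(F(k, o(a(1, -4))) + N)**2 = ((-4*9 - 2*1) - 1/240)**2 = ((-36 - 2) - 1/240)**2 = (-38 - 1/240)**2 = (-9121/240)**2 = 83192641/57600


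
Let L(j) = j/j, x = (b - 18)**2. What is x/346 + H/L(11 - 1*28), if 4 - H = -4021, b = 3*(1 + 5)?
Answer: 4025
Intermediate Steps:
b = 18 (b = 3*6 = 18)
H = 4025 (H = 4 - 1*(-4021) = 4 + 4021 = 4025)
x = 0 (x = (18 - 18)**2 = 0**2 = 0)
L(j) = 1
x/346 + H/L(11 - 1*28) = 0/346 + 4025/1 = 0*(1/346) + 4025*1 = 0 + 4025 = 4025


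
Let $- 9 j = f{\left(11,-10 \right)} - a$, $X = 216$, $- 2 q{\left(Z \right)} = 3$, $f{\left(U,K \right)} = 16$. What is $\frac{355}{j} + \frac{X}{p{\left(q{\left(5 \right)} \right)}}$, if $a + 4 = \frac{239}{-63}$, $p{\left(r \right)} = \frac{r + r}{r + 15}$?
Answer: $- \frac{1658313}{1499} \approx -1106.3$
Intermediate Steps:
$q{\left(Z \right)} = - \frac{3}{2}$ ($q{\left(Z \right)} = \left(- \frac{1}{2}\right) 3 = - \frac{3}{2}$)
$p{\left(r \right)} = \frac{2 r}{15 + r}$
$a = - \frac{491}{63}$ ($a = -4 + \frac{239}{-63} = -4 + 239 \left(- \frac{1}{63}\right) = -4 - \frac{239}{63} = - \frac{491}{63} \approx -7.7936$)
$j = - \frac{1499}{567}$ ($j = - \frac{16 - - \frac{491}{63}}{9} = - \frac{16 + \frac{491}{63}}{9} = \left(- \frac{1}{9}\right) \frac{1499}{63} = - \frac{1499}{567} \approx -2.6437$)
$\frac{355}{j} + \frac{X}{p{\left(q{\left(5 \right)} \right)}} = \frac{355}{- \frac{1499}{567}} + \frac{216}{2 \left(- \frac{3}{2}\right) \frac{1}{15 - \frac{3}{2}}} = 355 \left(- \frac{567}{1499}\right) + \frac{216}{2 \left(- \frac{3}{2}\right) \frac{1}{\frac{27}{2}}} = - \frac{201285}{1499} + \frac{216}{2 \left(- \frac{3}{2}\right) \frac{2}{27}} = - \frac{201285}{1499} + \frac{216}{- \frac{2}{9}} = - \frac{201285}{1499} + 216 \left(- \frac{9}{2}\right) = - \frac{201285}{1499} - 972 = - \frac{1658313}{1499}$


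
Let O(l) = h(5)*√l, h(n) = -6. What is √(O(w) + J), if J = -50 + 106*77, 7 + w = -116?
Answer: √(8112 - 6*I*√123) ≈ 90.067 - 0.3694*I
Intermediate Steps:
w = -123 (w = -7 - 116 = -123)
O(l) = -6*√l
J = 8112 (J = -50 + 8162 = 8112)
√(O(w) + J) = √(-6*I*√123 + 8112) = √(8112 - 6*I*√123)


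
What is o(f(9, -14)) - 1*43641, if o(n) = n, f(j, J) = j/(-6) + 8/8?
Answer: -87283/2 ≈ -43642.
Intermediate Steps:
f(j, J) = 1 - j/6 (f(j, J) = j*(-1/6) + 8*(1/8) = -j/6 + 1 = 1 - j/6)
o(f(9, -14)) - 1*43641 = (1 - 1/6*9) - 1*43641 = (1 - 3/2) - 43641 = -1/2 - 43641 = -87283/2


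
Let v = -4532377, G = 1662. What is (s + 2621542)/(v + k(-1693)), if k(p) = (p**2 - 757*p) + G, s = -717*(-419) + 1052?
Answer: -2923017/382865 ≈ -7.6346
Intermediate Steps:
s = 301475 (s = 300423 + 1052 = 301475)
k(p) = 1662 + p**2 - 757*p (k(p) = (p**2 - 757*p) + 1662 = 1662 + p**2 - 757*p)
(s + 2621542)/(v + k(-1693)) = (301475 + 2621542)/(-4532377 + (1662 + (-1693)**2 - 757*(-1693))) = 2923017/(-4532377 + (1662 + 2866249 + 1281601)) = 2923017/(-4532377 + 4149512) = 2923017/(-382865) = 2923017*(-1/382865) = -2923017/382865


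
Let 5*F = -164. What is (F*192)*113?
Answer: -3558144/5 ≈ -7.1163e+5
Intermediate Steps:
F = -164/5 (F = (⅕)*(-164) = -164/5 ≈ -32.800)
(F*192)*113 = -164/5*192*113 = -31488/5*113 = -3558144/5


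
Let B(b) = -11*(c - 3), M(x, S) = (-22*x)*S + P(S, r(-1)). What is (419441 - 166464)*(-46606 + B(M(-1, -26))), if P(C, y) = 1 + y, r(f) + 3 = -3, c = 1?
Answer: -11784680568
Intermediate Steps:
r(f) = -6 (r(f) = -3 - 3 = -6)
M(x, S) = -5 - 22*S*x (M(x, S) = (-22*x)*S + (1 - 6) = -22*S*x - 5 = -5 - 22*S*x)
B(b) = 22 (B(b) = -11*(1 - 3) = -11*(-2) = 22)
(419441 - 166464)*(-46606 + B(M(-1, -26))) = (419441 - 166464)*(-46606 + 22) = 252977*(-46584) = -11784680568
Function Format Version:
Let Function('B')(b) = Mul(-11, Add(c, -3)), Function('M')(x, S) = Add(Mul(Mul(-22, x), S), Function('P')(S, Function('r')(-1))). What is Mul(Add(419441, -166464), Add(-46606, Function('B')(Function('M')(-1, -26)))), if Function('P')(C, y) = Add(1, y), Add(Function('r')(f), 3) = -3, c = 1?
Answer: -11784680568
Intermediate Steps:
Function('r')(f) = -6 (Function('r')(f) = Add(-3, -3) = -6)
Function('M')(x, S) = Add(-5, Mul(-22, S, x)) (Function('M')(x, S) = Add(Mul(Mul(-22, x), S), Add(1, -6)) = Add(Mul(-22, S, x), -5) = Add(-5, Mul(-22, S, x)))
Function('B')(b) = 22 (Function('B')(b) = Mul(-11, Add(1, -3)) = Mul(-11, -2) = 22)
Mul(Add(419441, -166464), Add(-46606, Function('B')(Function('M')(-1, -26)))) = Mul(Add(419441, -166464), Add(-46606, 22)) = Mul(252977, -46584) = -11784680568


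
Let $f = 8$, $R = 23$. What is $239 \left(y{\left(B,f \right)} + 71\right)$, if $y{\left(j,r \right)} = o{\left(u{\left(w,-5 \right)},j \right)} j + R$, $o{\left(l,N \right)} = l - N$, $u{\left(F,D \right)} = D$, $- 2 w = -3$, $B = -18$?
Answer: $-33460$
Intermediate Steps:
$w = \frac{3}{2}$ ($w = \left(- \frac{1}{2}\right) \left(-3\right) = \frac{3}{2} \approx 1.5$)
$y{\left(j,r \right)} = 23 + j \left(-5 - j\right)$ ($y{\left(j,r \right)} = \left(-5 - j\right) j + 23 = j \left(-5 - j\right) + 23 = 23 + j \left(-5 - j\right)$)
$239 \left(y{\left(B,f \right)} + 71\right) = 239 \left(\left(23 - - 18 \left(5 - 18\right)\right) + 71\right) = 239 \left(\left(23 - \left(-18\right) \left(-13\right)\right) + 71\right) = 239 \left(\left(23 - 234\right) + 71\right) = 239 \left(-211 + 71\right) = 239 \left(-140\right) = -33460$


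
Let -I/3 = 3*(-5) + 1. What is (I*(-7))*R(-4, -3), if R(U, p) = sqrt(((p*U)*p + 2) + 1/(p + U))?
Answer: -42*I*sqrt(1673) ≈ -1717.9*I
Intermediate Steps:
I = 42 (I = -3*(3*(-5) + 1) = -3*(-15 + 1) = -3*(-14) = 42)
R(U, p) = sqrt(2 + 1/(U + p) + U*p**2) (R(U, p) = sqrt(((U*p)*p + 2) + 1/(U + p)) = sqrt((U*p**2 + 2) + 1/(U + p)) = sqrt((2 + U*p**2) + 1/(U + p)) = sqrt(2 + 1/(U + p) + U*p**2))
(I*(-7))*R(-4, -3) = (42*(-7))*sqrt((1 + (2 - 4*(-3)**2)*(-4 - 3))/(-4 - 3)) = -294*sqrt(1 + (2 - 4*9)*(-7))*(I*sqrt(7)/7) = -294*I*sqrt(7)*sqrt(1 + (2 - 36)*(-7))/7 = -294*I*sqrt(7)*sqrt(1 - 34*(-7))/7 = -294*I*sqrt(7)*sqrt(1 + 238)/7 = -294*I*sqrt(1673)/7 = -42*I*sqrt(1673)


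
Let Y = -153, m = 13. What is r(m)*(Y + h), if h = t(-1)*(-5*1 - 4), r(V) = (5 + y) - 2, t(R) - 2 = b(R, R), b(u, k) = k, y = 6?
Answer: -1458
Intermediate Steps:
t(R) = 2 + R
r(V) = 9 (r(V) = (5 + 6) - 2 = 11 - 2 = 9)
h = -9 (h = (2 - 1)*(-5*1 - 4) = 1*(-5 - 4) = 1*(-9) = -9)
r(m)*(Y + h) = 9*(-153 - 9) = 9*(-162) = -1458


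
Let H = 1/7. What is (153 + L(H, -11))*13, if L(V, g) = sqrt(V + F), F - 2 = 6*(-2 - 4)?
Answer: 1989 + 13*I*sqrt(1659)/7 ≈ 1989.0 + 75.643*I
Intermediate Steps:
F = -34 (F = 2 + 6*(-2 - 4) = 2 + 6*(-6) = 2 - 36 = -34)
H = 1/7 ≈ 0.14286
L(V, g) = sqrt(-34 + V) (L(V, g) = sqrt(V - 34) = sqrt(-34 + V))
(153 + L(H, -11))*13 = (153 + sqrt(-34 + 1/7))*13 = (153 + sqrt(-237/7))*13 = (153 + I*sqrt(1659)/7)*13 = 1989 + 13*I*sqrt(1659)/7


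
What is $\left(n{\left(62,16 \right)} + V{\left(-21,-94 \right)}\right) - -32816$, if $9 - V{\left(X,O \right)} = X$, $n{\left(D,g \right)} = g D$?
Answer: $33838$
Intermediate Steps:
$n{\left(D,g \right)} = D g$
$V{\left(X,O \right)} = 9 - X$
$\left(n{\left(62,16 \right)} + V{\left(-21,-94 \right)}\right) - -32816 = \left(62 \cdot 16 + \left(9 - -21\right)\right) - -32816 = \left(992 + \left(9 + 21\right)\right) + 32816 = \left(992 + 30\right) + 32816 = 1022 + 32816 = 33838$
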